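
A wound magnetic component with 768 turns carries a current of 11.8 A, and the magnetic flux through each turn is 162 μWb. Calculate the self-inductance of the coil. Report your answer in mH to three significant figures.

Self-inductance is defined by L = NΦ_B/I (flux linkage over current).
L = (768)(1.620×10^-4 Wb)/(11.8 A) = 1.054×10^-2 H.

L ≈ 10.5 mH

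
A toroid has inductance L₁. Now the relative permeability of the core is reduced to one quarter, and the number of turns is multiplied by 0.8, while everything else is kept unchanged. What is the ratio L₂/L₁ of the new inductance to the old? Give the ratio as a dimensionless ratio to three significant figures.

L₂/L₁ = 0.160

For a toroid, L ∝ μᵣN²A/R.
L₂/L₁ = (0.25) × (0.8)^2 = 0.160.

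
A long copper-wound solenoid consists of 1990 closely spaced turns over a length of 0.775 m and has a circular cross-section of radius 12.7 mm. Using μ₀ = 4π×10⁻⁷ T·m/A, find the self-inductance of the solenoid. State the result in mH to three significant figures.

L ≈ 3.25 mH

A = πr² = π(1.270×10^-2 m)² = 5.067×10^-4 m².
For a long solenoid, L = μ₀N²A/ℓ.
L = (4π×10⁻⁷)(1990)²(5.067×10^-4)/(0.775 m) = 3.254×10^-3 H.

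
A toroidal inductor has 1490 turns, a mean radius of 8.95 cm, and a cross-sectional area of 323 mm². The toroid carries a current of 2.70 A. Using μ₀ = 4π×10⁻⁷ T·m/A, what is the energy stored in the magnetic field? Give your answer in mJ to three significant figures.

L = μ₀N²A/(2πR) = (4π×10⁻⁷)(1490)²(3.230×10^-4)/(2π×8.950×10^-2) = 1.602×10^-3 H.
U = ½LI² = ½(1.602×10^-3)(2.70)² = 5.841×10^-3 J.

U ≈ 5.84 mJ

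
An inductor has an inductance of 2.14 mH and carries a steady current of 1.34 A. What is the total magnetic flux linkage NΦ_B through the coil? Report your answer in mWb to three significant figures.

From L = NΦ_B/I, the flux linkage is NΦ_B = LI.
NΦ_B = (2.140×10^-3 H)(1.34 A) = 2.868×10^-3 Wb.

NΦ_B ≈ 2.87 mWb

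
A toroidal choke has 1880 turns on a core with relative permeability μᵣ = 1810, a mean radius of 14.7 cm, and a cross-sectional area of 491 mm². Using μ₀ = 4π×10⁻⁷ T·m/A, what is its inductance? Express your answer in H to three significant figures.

L ≈ 4.27 H

For a thin toroid, L = μ₀μᵣN²A/(2πR).
L = (4π×10⁻⁷)(1810)(1880)²(4.910×10^-4) / (2π×0.147 m) = 4.274 H.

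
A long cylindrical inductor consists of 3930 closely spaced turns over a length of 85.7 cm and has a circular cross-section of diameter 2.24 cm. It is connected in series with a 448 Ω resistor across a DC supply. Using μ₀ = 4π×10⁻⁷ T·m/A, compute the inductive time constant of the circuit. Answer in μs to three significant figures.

τ ≈ 19.9 μs

A = π(d/2)² = π(1.120×10^-2 m)² = 3.941×10^-4 m².
L = μ₀N²A/ℓ = (4π×10⁻⁷)(3930)²(3.941×10^-4)/(0.857) = 8.9248×10^-3 H.
τ = L/R = (8.9248×10^-3)/(448) = 1.992×10^-5 s.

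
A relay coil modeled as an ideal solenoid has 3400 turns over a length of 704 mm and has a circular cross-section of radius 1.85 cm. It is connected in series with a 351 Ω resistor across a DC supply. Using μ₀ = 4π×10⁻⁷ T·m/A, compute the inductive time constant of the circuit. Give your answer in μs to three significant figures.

τ ≈ 63.2 μs

A = πr² = π(1.850×10^-2 m)² = 1.075×10^-3 m².
L = μ₀N²A/ℓ = (4π×10⁻⁷)(3400)²(1.075×10^-3)/(0.704) = 2.219×10^-2 H.
τ = L/R = (2.219×10^-2)/(351) = 6.321×10^-5 s.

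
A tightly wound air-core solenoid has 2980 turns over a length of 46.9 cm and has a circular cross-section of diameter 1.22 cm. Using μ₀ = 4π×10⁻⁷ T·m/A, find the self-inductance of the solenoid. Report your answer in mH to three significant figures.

L ≈ 2.78 mH

A = π(d/2)² = π(6.100×10^-3 m)² = 1.169×10^-4 m².
For a long solenoid, L = μ₀N²A/ℓ.
L = (4π×10⁻⁷)(2980)²(1.169×10^-4)/(0.469 m) = 2.782×10^-3 H.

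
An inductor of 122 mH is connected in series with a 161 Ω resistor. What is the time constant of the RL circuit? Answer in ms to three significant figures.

τ = L/R = (0.122 H)/(161 Ω) = 7.578×10^-4 s.

τ ≈ 0.758 ms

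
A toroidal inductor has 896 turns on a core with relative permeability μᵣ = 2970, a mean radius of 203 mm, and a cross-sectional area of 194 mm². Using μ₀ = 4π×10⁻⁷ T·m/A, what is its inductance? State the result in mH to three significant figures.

For a thin toroid, L = μ₀μᵣN²A/(2πR).
L = (4π×10⁻⁷)(2970)(896)²(1.940×10^-4) / (2π×0.203 m) = 0.4557 H.

L ≈ 456 mH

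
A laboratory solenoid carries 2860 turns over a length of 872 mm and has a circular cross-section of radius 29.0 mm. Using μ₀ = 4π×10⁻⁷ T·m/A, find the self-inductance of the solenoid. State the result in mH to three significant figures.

L ≈ 31.1 mH

A = πr² = π(2.900×10^-2 m)² = 2.642×10^-3 m².
For a long solenoid, L = μ₀N²A/ℓ.
L = (4π×10⁻⁷)(2860)²(2.642×10^-3)/(0.872 m) = 3.114×10^-2 H.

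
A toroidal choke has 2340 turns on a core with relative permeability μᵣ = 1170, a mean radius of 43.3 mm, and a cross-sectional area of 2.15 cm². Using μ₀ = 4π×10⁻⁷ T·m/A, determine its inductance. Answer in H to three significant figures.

L ≈ 6.36 H

For a thin toroid, L = μ₀μᵣN²A/(2πR).
L = (4π×10⁻⁷)(1170)(2340)²(2.150×10^-4) / (2π×4.330×10^-2 m) = 6.362 H.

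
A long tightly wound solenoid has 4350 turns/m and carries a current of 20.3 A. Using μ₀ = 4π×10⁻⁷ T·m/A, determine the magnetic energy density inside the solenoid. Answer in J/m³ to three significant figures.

u ≈ 4900 J/m³

B = μ₀nI = (4π×10⁻⁷)(4.350×10^3)(20.3) = 0.111 T.
u = B²/(2μ₀) = (0.111)²/(2×4π×10⁻⁷) = 4.899×10^3 J/m³.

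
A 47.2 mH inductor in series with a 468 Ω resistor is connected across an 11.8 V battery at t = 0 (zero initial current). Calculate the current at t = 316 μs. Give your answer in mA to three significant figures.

τ = L/R = 4.720×10^-2/468 = 1.009×10^-4 s; final current I_∞ = ε/R = 11.8/468 = 2.521×10^-2 A.
I(t) = I_∞(1 − e^(−t/τ)) with t/τ = 3.133.
I = (2.521×10^-2)(1 − e^(−3.133)) = 2.411×10^-2 A.

I ≈ 24.1 mA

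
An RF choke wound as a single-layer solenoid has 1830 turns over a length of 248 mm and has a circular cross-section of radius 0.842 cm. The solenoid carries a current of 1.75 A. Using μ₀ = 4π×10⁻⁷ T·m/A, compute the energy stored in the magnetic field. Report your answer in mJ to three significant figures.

U ≈ 5.79 mJ

A = πr² = π(8.420×10^-3 m)² = 2.227×10^-4 m².
L = μ₀N²A/ℓ = (4π×10⁻⁷)(1830)²(2.227×10^-4)/(0.248) = 3.780×10^-3 H.
U = ½LI² = ½(3.780×10^-3)(1.75)² = 5.787×10^-3 J.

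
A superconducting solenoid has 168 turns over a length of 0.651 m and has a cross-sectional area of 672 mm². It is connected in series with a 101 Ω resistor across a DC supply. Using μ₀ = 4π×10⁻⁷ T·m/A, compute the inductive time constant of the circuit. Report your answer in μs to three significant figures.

τ ≈ 0.362 μs

A = 672 mm² = 6.720×10^-4 m².
L = μ₀N²A/ℓ = (4π×10⁻⁷)(168)²(6.720×10^-4)/(0.651) = 3.661×10^-5 H.
τ = L/R = (3.661×10^-5)/(101) = 3.6249×10^-7 s.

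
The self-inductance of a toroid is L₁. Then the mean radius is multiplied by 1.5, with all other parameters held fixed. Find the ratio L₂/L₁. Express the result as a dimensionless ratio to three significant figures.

For a toroid, L ∝ μᵣN²A/R.
L₂/L₁ = (1.5)^-1 = 0.667.

L₂/L₁ = 0.667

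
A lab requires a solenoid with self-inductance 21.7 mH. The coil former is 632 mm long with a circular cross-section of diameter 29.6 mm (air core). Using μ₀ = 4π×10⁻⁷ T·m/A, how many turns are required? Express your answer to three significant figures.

A = π(d/2)² = π(1.480×10^-2 m)² = 6.881×10^-4 m².
From L = μ₀N²A/ℓ, N = √(Lℓ / (μ₀A)).
N = √[(2.170×10^-2)(0.632) / ((4π×10⁻⁷)×6.881×10^-4)] = √(1.586×10^7) ≈ 3982.4.

N ≈ 3980 turns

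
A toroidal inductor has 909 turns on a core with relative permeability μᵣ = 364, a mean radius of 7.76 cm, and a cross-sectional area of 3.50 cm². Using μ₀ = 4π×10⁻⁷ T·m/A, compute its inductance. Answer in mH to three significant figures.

For a thin toroid, L = μ₀μᵣN²A/(2πR).
L = (4π×10⁻⁷)(364)(909)²(3.500×10^-4) / (2π×7.760×10^-2 m) = 0.2713 H.

L ≈ 271 mH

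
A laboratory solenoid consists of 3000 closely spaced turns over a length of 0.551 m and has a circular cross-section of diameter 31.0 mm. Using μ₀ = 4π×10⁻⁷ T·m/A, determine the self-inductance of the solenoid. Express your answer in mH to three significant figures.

A = π(d/2)² = π(1.550×10^-2 m)² = 7.548×10^-4 m².
For a long solenoid, L = μ₀N²A/ℓ.
L = (4π×10⁻⁷)(3000)²(7.548×10^-4)/(0.551 m) = 1.549×10^-2 H.

L ≈ 15.5 mH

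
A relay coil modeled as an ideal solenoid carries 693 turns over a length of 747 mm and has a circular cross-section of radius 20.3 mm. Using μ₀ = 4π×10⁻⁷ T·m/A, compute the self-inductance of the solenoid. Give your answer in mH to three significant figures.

L ≈ 1.05 mH

A = πr² = π(2.030×10^-2 m)² = 1.2946×10^-3 m².
For a long solenoid, L = μ₀N²A/ℓ.
L = (4π×10⁻⁷)(693)²(1.2946×10^-3)/(0.747 m) = 1.046×10^-3 H.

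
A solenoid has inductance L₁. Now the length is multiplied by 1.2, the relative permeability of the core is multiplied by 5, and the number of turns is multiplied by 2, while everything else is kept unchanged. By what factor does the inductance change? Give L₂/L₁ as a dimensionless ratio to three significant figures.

For a solenoid, L ∝ μᵣN²A/ℓ.
L₂/L₁ = (1.2)^-1 × (5) × (2)^2 = 16.7.

L₂/L₁ = 16.7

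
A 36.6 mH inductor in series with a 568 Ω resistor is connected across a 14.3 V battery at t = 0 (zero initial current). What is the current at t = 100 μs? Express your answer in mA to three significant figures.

τ = L/R = 3.660×10^-2/568 = 6.444×10^-5 s; final current I_∞ = ε/R = 14.3/568 = 2.518×10^-2 A.
I(t) = I_∞(1 − e^(−t/τ)) with t/τ = 1.552.
I = (2.518×10^-2)(1 − e^(−1.552)) = 1.984×10^-2 A.

I ≈ 19.8 mA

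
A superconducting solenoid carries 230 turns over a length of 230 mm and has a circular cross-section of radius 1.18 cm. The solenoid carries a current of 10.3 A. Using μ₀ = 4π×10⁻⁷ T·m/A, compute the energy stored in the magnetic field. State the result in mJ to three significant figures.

A = πr² = π(1.180×10^-2 m)² = 4.374×10^-4 m².
L = μ₀N²A/ℓ = (4π×10⁻⁷)(230)²(4.374×10^-4)/(0.23) = 1.264×10^-4 H.
U = ½LI² = ½(1.264×10^-4)(10.3)² = 6.707×10^-3 J.

U ≈ 6.71 mJ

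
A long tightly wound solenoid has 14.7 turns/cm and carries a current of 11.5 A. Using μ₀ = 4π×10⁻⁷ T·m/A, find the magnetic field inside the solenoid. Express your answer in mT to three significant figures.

B ≈ 21.2 mT

Inside a long solenoid, B = μ₀nI.
B = (4π×10⁻⁷)(1.470×10^3 m⁻¹)(11.5 A) = 2.124×10^-2 T.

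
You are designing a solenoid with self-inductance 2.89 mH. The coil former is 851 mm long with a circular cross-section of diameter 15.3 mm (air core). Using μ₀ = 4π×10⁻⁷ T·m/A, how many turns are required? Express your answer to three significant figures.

A = π(d/2)² = π(7.650×10^-3 m)² = 1.839×10^-4 m².
From L = μ₀N²A/ℓ, N = √(Lℓ / (μ₀A)).
N = √[(2.890×10^-3)(0.851) / ((4π×10⁻⁷)×1.839×10^-4)] = √(1.064×10^7) ≈ 3262.7.

N ≈ 3260 turns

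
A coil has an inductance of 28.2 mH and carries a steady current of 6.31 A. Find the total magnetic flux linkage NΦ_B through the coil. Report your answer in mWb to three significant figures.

NΦ_B ≈ 178 mWb

From L = NΦ_B/I, the flux linkage is NΦ_B = LI.
NΦ_B = (2.820×10^-2 H)(6.31 A) = 0.1779 Wb.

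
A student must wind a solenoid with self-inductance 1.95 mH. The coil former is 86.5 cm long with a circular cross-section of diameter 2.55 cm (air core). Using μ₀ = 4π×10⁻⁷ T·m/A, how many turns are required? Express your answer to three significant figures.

N ≈ 1620 turns

A = π(d/2)² = π(1.275×10^-2 m)² = 5.107×10^-4 m².
From L = μ₀N²A/ℓ, N = √(Lℓ / (μ₀A)).
N = √[(1.950×10^-3)(0.865) / ((4π×10⁻⁷)×5.107×10^-4)] = √(2.628×10^6) ≈ 1621.2.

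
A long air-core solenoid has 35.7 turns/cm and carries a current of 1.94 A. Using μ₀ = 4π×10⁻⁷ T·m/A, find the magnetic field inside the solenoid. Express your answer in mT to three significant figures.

B ≈ 8.70 mT

Inside a long solenoid, B = μ₀nI.
B = (4π×10⁻⁷)(3.570×10^3 m⁻¹)(1.94 A) = 8.703×10^-3 T.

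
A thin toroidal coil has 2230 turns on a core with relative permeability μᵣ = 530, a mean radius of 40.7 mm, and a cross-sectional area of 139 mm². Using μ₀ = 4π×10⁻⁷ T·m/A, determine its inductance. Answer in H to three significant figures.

L ≈ 1.80 H

For a thin toroid, L = μ₀μᵣN²A/(2πR).
L = (4π×10⁻⁷)(530)(2230)²(1.390×10^-4) / (2π×4.070×10^-2 m) = 1.8 H.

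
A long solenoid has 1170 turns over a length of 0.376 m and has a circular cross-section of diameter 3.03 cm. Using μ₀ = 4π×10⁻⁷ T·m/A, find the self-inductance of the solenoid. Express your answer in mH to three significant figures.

A = π(d/2)² = π(1.515×10^-2 m)² = 7.211×10^-4 m².
For a long solenoid, L = μ₀N²A/ℓ.
L = (4π×10⁻⁷)(1170)²(7.211×10^-4)/(0.376 m) = 3.299×10^-3 H.

L ≈ 3.30 mH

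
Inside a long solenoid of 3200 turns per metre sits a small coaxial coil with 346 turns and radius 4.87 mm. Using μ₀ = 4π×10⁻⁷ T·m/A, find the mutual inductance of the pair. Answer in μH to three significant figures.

The outer solenoid produces a uniform field B₁ = μ₀n₁I₁ across the inner coil,
so the flux linkage is N₂Φ = N₂B₁A₂ = μ₀n₁N₂A₂·I₁, giving M = μ₀n₁N₂A₂.
A₂ = πr² = π(4.870×10^-3 m)² = 7.451×10^-5 m².
M = (4π×10⁻⁷)(3200)(346)(7.451×10^-5) = 1.037×10^-4 H.

M ≈ 104 μH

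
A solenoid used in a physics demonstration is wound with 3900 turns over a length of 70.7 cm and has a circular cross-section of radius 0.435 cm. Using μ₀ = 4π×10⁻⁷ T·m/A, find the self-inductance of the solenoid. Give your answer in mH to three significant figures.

A = πr² = π(4.350×10^-3 m)² = 5.9447×10^-5 m².
For a long solenoid, L = μ₀N²A/ℓ.
L = (4π×10⁻⁷)(3900)²(5.9447×10^-5)/(0.707 m) = 1.607×10^-3 H.

L ≈ 1.61 mH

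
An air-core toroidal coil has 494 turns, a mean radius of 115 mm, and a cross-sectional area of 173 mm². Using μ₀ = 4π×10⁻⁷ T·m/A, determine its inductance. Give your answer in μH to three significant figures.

L ≈ 73.4 μH

For a thin toroid, L = μ₀N²A/(2πR).
L = (4π×10⁻⁷)(494)²(1.730×10^-4) / (2π×0.115 m) = 7.342×10^-5 H.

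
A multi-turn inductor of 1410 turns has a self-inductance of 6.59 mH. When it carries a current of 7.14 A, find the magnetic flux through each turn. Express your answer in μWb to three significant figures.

Φ_B ≈ 33.4 μWb

From L = NΦ_B/I, the flux per turn is Φ_B = LI/N.
Φ_B = (6.590×10^-3 H)(7.14 A)/1410 = 3.337×10^-5 Wb.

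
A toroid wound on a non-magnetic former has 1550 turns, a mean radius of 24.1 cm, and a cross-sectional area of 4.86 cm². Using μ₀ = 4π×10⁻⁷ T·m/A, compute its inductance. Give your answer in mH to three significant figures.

L ≈ 0.969 mH

For a thin toroid, L = μ₀N²A/(2πR).
L = (4π×10⁻⁷)(1550)²(4.860×10^-4) / (2π×0.241 m) = 9.690×10^-4 H.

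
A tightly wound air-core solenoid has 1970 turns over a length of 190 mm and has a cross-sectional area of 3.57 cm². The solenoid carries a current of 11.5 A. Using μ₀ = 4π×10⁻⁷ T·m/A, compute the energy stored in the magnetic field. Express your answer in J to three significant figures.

A = 3.57 cm² = 3.570×10^-4 m².
L = μ₀N²A/ℓ = (4π×10⁻⁷)(1970)²(3.570×10^-4)/(0.19) = 9.163×10^-3 H.
U = ½LI² = ½(9.163×10^-3)(11.5)² = 0.6059 J.

U ≈ 0.606 J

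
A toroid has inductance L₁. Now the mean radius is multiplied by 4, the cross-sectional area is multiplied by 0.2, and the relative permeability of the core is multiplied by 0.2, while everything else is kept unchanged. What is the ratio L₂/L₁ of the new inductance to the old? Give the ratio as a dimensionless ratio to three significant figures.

L₂/L₁ = 0.0100

For a toroid, L ∝ μᵣN²A/R.
L₂/L₁ = (4)^-1 × (0.2) × (0.2) = 0.0100.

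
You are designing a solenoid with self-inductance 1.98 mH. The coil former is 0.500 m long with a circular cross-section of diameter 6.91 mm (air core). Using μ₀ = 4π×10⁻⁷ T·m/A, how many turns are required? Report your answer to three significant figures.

N ≈ 4580 turns

A = π(d/2)² = π(3.455×10^-3 m)² = 3.750×10^-5 m².
From L = μ₀N²A/ℓ, N = √(Lℓ / (μ₀A)).
N = √[(1.980×10^-3)(0.5) / ((4π×10⁻⁷)×3.750×10^-5)] = √(2.101×10^7) ≈ 4583.4.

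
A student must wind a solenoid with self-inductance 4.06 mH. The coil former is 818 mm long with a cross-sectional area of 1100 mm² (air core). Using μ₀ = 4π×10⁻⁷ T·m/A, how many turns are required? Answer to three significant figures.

A = 1100 mm² = 1.100×10^-3 m².
From L = μ₀N²A/ℓ, N = √(Lℓ / (μ₀A)).
N = √[(4.060×10^-3)(0.818) / ((4π×10⁻⁷)×1.100×10^-3)] = √(2.403×10^6) ≈ 1550.0.

N ≈ 1550 turns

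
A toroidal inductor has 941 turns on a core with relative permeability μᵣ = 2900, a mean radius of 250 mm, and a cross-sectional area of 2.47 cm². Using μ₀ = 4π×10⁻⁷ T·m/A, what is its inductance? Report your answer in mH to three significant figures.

L ≈ 507 mH

For a thin toroid, L = μ₀μᵣN²A/(2πR).
L = (4π×10⁻⁷)(2900)(941)²(2.470×10^-4) / (2π×0.25 m) = 0.5074 H.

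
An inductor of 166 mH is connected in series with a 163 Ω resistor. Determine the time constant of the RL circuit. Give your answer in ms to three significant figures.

τ ≈ 1.02 ms

τ = L/R = (0.166 H)/(163 Ω) = 1.018×10^-3 s.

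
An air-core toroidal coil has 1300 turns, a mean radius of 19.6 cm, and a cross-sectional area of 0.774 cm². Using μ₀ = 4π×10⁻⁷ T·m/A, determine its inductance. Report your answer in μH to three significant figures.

L ≈ 133 μH

For a thin toroid, L = μ₀N²A/(2πR).
L = (4π×10⁻⁷)(1300)²(7.740×10^-5) / (2π×0.196 m) = 1.3348×10^-4 H.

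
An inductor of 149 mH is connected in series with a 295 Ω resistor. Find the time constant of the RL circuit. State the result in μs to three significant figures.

τ ≈ 505 μs

τ = L/R = (0.149 H)/(295 Ω) = 5.051×10^-4 s.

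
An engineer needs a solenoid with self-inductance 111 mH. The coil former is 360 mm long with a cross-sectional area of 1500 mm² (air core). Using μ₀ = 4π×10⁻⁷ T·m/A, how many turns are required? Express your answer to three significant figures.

A = 1500 mm² = 1.500×10^-3 m².
From L = μ₀N²A/ℓ, N = √(Lℓ / (μ₀A)).
N = √[(0.111)(0.36) / ((4π×10⁻⁷)×1.500×10^-3)] = √(2.120×10^7) ≈ 4604.3.

N ≈ 4600 turns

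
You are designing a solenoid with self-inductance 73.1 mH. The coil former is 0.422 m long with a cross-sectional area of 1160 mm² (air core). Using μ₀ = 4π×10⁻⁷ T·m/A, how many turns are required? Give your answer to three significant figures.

N ≈ 4600 turns

A = 1160 mm² = 1.160×10^-3 m².
From L = μ₀N²A/ℓ, N = √(Lℓ / (μ₀A)).
N = √[(7.310×10^-2)(0.422) / ((4π×10⁻⁷)×1.160×10^-3)] = √(2.116×10^7) ≈ 4600.2.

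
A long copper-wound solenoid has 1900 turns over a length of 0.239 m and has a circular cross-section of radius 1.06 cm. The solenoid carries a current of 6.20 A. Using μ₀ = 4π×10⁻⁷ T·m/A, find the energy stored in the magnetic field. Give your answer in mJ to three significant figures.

A = πr² = π(1.060×10^-2 m)² = 3.530×10^-4 m².
L = μ₀N²A/ℓ = (4π×10⁻⁷)(1900)²(3.530×10^-4)/(0.239) = 6.700×10^-3 H.
U = ½LI² = ½(6.700×10^-3)(6.20)² = 0.1288 J.

U ≈ 129 mJ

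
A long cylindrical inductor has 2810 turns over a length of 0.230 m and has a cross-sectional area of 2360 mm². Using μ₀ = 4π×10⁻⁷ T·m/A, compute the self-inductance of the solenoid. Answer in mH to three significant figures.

A = 2360 mm² = 2.360×10^-3 m².
For a long solenoid, L = μ₀N²A/ℓ.
L = (4π×10⁻⁷)(2810)²(2.360×10^-3)/(0.23 m) = 0.1018 H.

L ≈ 102 mH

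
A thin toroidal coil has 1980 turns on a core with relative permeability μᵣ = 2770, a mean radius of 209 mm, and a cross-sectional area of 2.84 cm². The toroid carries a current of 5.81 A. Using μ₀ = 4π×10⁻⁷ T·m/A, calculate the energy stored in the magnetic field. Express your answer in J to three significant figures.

U ≈ 49.8 J

L = μ₀μᵣN²A/(2πR) = (4π×10⁻⁷)(2770)(1980)²(2.840×10^-4)/(2π×0.209) = 2.951 H.
U = ½LI² = ½(2.951)(5.81)² = 49.81 J.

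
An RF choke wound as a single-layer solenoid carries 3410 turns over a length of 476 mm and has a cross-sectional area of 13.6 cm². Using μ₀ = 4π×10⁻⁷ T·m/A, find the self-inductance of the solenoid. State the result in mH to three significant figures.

L ≈ 41.7 mH

A = 13.6 cm² = 1.360×10^-3 m².
For a long solenoid, L = μ₀N²A/ℓ.
L = (4π×10⁻⁷)(3410)²(1.360×10^-3)/(0.476 m) = 4.1749×10^-2 H.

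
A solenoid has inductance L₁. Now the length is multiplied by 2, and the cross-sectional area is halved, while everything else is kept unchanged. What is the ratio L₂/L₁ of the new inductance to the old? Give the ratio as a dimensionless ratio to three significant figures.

For a solenoid, L ∝ μᵣN²A/ℓ.
L₂/L₁ = (2)^-1 × (0.5) = 0.250.

L₂/L₁ = 0.250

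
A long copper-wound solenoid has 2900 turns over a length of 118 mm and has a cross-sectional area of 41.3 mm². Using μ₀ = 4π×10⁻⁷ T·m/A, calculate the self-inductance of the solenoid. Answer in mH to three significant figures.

A = 41.3 mm² = 4.130×10^-5 m².
For a long solenoid, L = μ₀N²A/ℓ.
L = (4π×10⁻⁷)(2900)²(4.130×10^-5)/(0.118 m) = 3.699×10^-3 H.

L ≈ 3.70 mH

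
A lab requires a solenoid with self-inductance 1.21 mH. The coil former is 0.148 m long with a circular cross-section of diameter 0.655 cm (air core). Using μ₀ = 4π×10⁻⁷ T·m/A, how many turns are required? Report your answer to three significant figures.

A = π(d/2)² = π(3.275×10^-3 m)² = 3.370×10^-5 m².
From L = μ₀N²A/ℓ, N = √(Lℓ / (μ₀A)).
N = √[(1.210×10^-3)(0.148) / ((4π×10⁻⁷)×3.370×10^-5)] = √(4.229×10^6) ≈ 2056.5.

N ≈ 2060 turns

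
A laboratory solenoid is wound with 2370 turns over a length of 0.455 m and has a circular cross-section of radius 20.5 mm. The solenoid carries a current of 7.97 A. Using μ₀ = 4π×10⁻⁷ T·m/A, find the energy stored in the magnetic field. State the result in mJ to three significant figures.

A = πr² = π(2.050×10^-2 m)² = 1.320×10^-3 m².
L = μ₀N²A/ℓ = (4π×10⁻⁷)(2370)²(1.320×10^-3)/(0.455) = 2.048×10^-2 H.
U = ½LI² = ½(2.048×10^-2)(7.97)² = 0.65049 J.

U ≈ 650 mJ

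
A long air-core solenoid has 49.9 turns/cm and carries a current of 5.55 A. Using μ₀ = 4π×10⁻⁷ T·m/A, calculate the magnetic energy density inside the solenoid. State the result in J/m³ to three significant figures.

u ≈ 482 J/m³

B = μ₀nI = (4π×10⁻⁷)(4.990×10^3)(5.55) = 3.480×10^-2 T.
u = B²/(2μ₀) = (3.480×10^-2)²/(2×4π×10⁻⁷) = 481.9 J/m³.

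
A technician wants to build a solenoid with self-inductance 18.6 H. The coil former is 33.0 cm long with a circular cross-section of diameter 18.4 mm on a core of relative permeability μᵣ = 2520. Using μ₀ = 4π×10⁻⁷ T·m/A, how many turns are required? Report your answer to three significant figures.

A = π(d/2)² = π(9.200×10^-3 m)² = 2.659×10^-4 m².
From L = μ₀μᵣN²A/ℓ, N = √(Lℓ / (μ₀μᵣA)).
N = √[(18.6)(0.33) / ((4π×10⁻⁷)(2520)×2.659×10^-4)] = √(7.289×10^6) ≈ 2699.9.

N ≈ 2700 turns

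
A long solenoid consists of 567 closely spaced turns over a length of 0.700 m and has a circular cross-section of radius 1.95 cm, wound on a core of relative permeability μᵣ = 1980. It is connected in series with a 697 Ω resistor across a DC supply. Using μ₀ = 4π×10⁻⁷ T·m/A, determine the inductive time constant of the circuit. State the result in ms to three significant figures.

τ ≈ 1.96 ms

A = πr² = π(1.950×10^-2 m)² = 1.1946×10^-3 m².
L = μ₀μᵣN²A/ℓ = (4π×10⁻⁷)(1980)(567)²(1.1946×10^-3)/(0.7) = 1.365 H.
τ = L/R = (1.365)/(697) = 1.959×10^-3 s.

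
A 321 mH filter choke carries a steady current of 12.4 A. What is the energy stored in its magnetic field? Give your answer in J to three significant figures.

Stored magnetic energy: U = ½LI².
U = ½(0.321 H)(12.4 A)² = 24.68 J.

U ≈ 24.7 J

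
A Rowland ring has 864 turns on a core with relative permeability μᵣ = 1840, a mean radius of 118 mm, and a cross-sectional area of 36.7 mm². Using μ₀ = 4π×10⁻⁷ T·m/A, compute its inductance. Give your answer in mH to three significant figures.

L ≈ 85.4 mH

For a thin toroid, L = μ₀μᵣN²A/(2πR).
L = (4π×10⁻⁷)(1840)(864)²(3.670×10^-5) / (2π×0.118 m) = 8.544×10^-2 H.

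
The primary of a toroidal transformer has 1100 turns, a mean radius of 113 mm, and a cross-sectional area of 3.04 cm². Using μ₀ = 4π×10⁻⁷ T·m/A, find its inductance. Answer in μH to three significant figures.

For a thin toroid, L = μ₀N²A/(2πR).
L = (4π×10⁻⁷)(1100)²(3.040×10^-4) / (2π×0.113 m) = 6.510×10^-4 H.

L ≈ 651 μH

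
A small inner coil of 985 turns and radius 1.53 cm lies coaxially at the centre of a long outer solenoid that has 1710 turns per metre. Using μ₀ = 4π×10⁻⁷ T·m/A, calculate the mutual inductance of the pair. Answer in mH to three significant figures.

The outer solenoid produces a uniform field B₁ = μ₀n₁I₁ across the inner coil,
so the flux linkage is N₂Φ = N₂B₁A₂ = μ₀n₁N₂A₂·I₁, giving M = μ₀n₁N₂A₂.
A₂ = πr² = π(1.530×10^-2 m)² = 7.354×10^-4 m².
M = (4π×10⁻⁷)(1710)(985)(7.354×10^-4) = 1.557×10^-3 H.

M ≈ 1.56 mH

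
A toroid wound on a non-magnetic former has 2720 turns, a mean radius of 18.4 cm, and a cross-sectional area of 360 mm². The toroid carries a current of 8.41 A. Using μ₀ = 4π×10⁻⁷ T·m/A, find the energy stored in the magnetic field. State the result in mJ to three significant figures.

U ≈ 102 mJ

L = μ₀N²A/(2πR) = (4π×10⁻⁷)(2720)²(3.600×10^-4)/(2π×0.184) = 2.895×10^-3 H.
U = ½LI² = ½(2.895×10^-3)(8.41)² = 0.1024 J.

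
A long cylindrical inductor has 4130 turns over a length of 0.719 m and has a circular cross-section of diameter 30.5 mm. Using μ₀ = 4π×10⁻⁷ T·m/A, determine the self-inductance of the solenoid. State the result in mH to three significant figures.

L ≈ 21.8 mH

A = π(d/2)² = π(1.525×10^-2 m)² = 7.306×10^-4 m².
For a long solenoid, L = μ₀N²A/ℓ.
L = (4π×10⁻⁷)(4130)²(7.306×10^-4)/(0.719 m) = 2.178×10^-2 H.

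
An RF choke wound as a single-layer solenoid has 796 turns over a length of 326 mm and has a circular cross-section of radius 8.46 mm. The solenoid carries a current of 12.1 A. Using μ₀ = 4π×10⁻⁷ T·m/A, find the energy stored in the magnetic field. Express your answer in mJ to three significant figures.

A = πr² = π(8.460×10^-3 m)² = 2.248×10^-4 m².
L = μ₀N²A/ℓ = (4π×10⁻⁷)(796)²(2.248×10^-4)/(0.326) = 5.492×10^-4 H.
U = ½LI² = ½(5.492×10^-4)(12.1)² = 4.020×10^-2 J.

U ≈ 40.2 mJ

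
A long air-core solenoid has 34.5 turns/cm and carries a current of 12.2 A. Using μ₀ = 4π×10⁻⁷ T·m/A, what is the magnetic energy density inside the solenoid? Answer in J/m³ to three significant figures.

B = μ₀nI = (4π×10⁻⁷)(3.450×10^3)(12.2) = 5.289×10^-2 T.
u = B²/(2μ₀) = (5.289×10^-2)²/(2×4π×10⁻⁷) = 1.113×10^3 J/m³.

u ≈ 1110 J/m³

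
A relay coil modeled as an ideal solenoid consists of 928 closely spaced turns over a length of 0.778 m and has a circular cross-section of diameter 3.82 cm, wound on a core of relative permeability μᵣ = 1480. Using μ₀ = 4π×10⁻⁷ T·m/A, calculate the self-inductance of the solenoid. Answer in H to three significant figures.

L ≈ 2.36 H

A = π(d/2)² = π(1.910×10^-2 m)² = 1.146×10^-3 m².
For a long solenoid, L = μ₀μᵣN²A/ℓ.
L = (4π×10⁻⁷)(1480)(928)²(1.146×10^-3)/(0.778 m) = 2.359 H.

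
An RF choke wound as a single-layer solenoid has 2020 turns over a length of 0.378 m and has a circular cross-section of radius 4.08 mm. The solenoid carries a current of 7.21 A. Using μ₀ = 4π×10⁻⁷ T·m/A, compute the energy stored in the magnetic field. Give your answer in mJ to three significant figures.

A = πr² = π(4.080×10^-3 m)² = 5.230×10^-5 m².
L = μ₀N²A/ℓ = (4π×10⁻⁷)(2020)²(5.230×10^-5)/(0.378) = 7.094×10^-4 H.
U = ½LI² = ½(7.094×10^-4)(7.21)² = 1.844×10^-2 J.

U ≈ 18.4 mJ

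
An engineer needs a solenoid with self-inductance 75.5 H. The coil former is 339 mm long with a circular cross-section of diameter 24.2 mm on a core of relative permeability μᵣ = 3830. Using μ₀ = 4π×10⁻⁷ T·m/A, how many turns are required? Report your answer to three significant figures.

N ≈ 3400 turns

A = π(d/2)² = π(1.210×10^-2 m)² = 4.600×10^-4 m².
From L = μ₀μᵣN²A/ℓ, N = √(Lℓ / (μ₀μᵣA)).
N = √[(75.5)(0.339) / ((4π×10⁻⁷)(3830)×4.600×10^-4)] = √(1.156×10^7) ≈ 3400.2.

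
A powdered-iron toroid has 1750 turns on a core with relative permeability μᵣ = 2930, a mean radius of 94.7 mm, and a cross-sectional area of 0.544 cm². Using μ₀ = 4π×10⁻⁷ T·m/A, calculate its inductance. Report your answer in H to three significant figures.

For a thin toroid, L = μ₀μᵣN²A/(2πR).
L = (4π×10⁻⁷)(2930)(1750)²(5.440×10^-5) / (2π×9.470×10^-2 m) = 1.031 H.

L ≈ 1.03 H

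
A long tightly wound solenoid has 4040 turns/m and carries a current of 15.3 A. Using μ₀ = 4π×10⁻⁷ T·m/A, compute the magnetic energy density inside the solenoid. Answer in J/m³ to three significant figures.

u ≈ 2400 J/m³

B = μ₀nI = (4π×10⁻⁷)(4.040×10^3)(15.3) = 7.768×10^-2 T.
u = B²/(2μ₀) = (7.768×10^-2)²/(2×4π×10⁻⁷) = 2.401×10^3 J/m³.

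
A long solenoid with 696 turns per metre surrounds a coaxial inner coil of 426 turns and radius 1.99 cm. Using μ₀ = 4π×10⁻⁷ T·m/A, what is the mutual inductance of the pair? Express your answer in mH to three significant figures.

The outer solenoid produces a uniform field B₁ = μ₀n₁I₁ across the inner coil,
so the flux linkage is N₂Φ = N₂B₁A₂ = μ₀n₁N₂A₂·I₁, giving M = μ₀n₁N₂A₂.
A₂ = πr² = π(1.990×10^-2 m)² = 1.244×10^-3 m².
M = (4π×10⁻⁷)(696)(426)(1.244×10^-3) = 4.635×10^-4 H.

M ≈ 0.464 mH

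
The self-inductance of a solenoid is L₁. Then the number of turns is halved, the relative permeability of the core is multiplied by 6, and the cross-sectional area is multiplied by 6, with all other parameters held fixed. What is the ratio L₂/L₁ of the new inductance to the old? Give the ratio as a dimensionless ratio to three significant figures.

L₂/L₁ = 9.00

For a solenoid, L ∝ μᵣN²A/ℓ.
L₂/L₁ = (0.5)^2 × (6) × (6) = 9.00.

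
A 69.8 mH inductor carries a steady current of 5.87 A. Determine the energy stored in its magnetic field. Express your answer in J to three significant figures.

U ≈ 1.20 J

Stored magnetic energy: U = ½LI².
U = ½(6.980×10^-2 H)(5.87 A)² = 1.203 J.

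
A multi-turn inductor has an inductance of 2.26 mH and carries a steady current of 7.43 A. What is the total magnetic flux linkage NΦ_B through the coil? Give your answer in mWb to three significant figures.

NΦ_B ≈ 16.8 mWb

From L = NΦ_B/I, the flux linkage is NΦ_B = LI.
NΦ_B = (2.260×10^-3 H)(7.43 A) = 1.679×10^-2 Wb.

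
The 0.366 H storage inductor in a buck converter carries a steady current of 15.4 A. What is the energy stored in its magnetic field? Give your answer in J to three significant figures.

Stored magnetic energy: U = ½LI².
U = ½(0.366 H)(15.4 A)² = 43.4 J.

U ≈ 43.4 J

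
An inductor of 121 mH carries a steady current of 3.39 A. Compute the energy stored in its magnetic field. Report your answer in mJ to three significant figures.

U ≈ 695 mJ

Stored magnetic energy: U = ½LI².
U = ½(0.121 H)(3.39 A)² = 0.6953 J.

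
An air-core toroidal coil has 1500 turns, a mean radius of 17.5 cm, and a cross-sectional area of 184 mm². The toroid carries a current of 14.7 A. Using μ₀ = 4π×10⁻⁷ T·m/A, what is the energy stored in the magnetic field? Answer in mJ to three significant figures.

L = μ₀N²A/(2πR) = (4π×10⁻⁷)(1500)²(1.840×10^-4)/(2π×0.175) = 4.731×10^-4 H.
U = ½LI² = ½(4.731×10^-4)(14.7)² = 5.112×10^-2 J.

U ≈ 51.1 mJ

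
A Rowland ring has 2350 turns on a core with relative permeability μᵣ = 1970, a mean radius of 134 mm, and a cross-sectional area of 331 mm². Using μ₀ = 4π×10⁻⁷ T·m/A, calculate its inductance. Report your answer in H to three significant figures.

For a thin toroid, L = μ₀μᵣN²A/(2πR).
L = (4π×10⁻⁷)(1970)(2350)²(3.310×10^-4) / (2π×0.134 m) = 5.3747 H.

L ≈ 5.37 H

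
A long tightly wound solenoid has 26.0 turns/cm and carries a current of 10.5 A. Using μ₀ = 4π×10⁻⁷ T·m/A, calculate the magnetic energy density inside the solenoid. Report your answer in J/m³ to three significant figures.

u ≈ 468 J/m³

B = μ₀nI = (4π×10⁻⁷)(2.600×10^3)(10.5) = 3.431×10^-2 T.
u = B²/(2μ₀) = (3.431×10^-2)²/(2×4π×10⁻⁷) = 468.3 J/m³.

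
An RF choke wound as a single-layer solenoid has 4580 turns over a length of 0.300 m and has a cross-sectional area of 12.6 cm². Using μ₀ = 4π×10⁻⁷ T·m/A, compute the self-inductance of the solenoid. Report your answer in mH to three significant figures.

A = 12.6 cm² = 1.260×10^-3 m².
For a long solenoid, L = μ₀N²A/ℓ.
L = (4π×10⁻⁷)(4580)²(1.260×10^-3)/(0.3 m) = 0.1107 H.

L ≈ 111 mH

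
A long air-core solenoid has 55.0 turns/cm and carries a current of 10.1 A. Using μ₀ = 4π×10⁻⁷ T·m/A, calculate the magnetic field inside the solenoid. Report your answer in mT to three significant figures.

Inside a long solenoid, B = μ₀nI.
B = (4π×10⁻⁷)(5.500×10^3 m⁻¹)(10.1 A) = 6.981×10^-2 T.

B ≈ 69.8 mT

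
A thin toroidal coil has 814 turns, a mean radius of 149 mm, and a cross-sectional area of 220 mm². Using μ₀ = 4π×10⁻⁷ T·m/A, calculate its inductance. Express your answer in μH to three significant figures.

L ≈ 196 μH

For a thin toroid, L = μ₀N²A/(2πR).
L = (4π×10⁻⁷)(814)²(2.200×10^-4) / (2π×0.149 m) = 1.957×10^-4 H.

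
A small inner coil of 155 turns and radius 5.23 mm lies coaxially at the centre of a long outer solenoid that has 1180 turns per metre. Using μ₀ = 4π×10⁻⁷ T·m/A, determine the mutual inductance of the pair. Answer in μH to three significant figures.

The outer solenoid produces a uniform field B₁ = μ₀n₁I₁ across the inner coil,
so the flux linkage is N₂Φ = N₂B₁A₂ = μ₀n₁N₂A₂·I₁, giving M = μ₀n₁N₂A₂.
A₂ = πr² = π(5.230×10^-3 m)² = 8.593×10^-5 m².
M = (4π×10⁻⁷)(1180)(155)(8.593×10^-5) = 1.975×10^-5 H.

M ≈ 19.8 μH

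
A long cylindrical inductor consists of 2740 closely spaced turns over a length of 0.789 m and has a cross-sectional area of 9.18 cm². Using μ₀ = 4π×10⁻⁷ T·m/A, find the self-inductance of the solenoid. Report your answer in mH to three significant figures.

L ≈ 11.0 mH

A = 9.18 cm² = 9.180×10^-4 m².
For a long solenoid, L = μ₀N²A/ℓ.
L = (4π×10⁻⁷)(2740)²(9.180×10^-4)/(0.789 m) = 1.098×10^-2 H.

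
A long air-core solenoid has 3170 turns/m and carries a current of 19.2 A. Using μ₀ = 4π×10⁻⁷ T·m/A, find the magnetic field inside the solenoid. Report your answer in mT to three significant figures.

Inside a long solenoid, B = μ₀nI.
B = (4π×10⁻⁷)(3.170×10^3 m⁻¹)(19.2 A) = 7.648×10^-2 T.

B ≈ 76.5 mT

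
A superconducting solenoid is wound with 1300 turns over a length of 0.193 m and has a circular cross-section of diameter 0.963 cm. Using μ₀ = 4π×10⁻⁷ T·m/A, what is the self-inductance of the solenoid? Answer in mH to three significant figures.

A = π(d/2)² = π(4.815×10^-3 m)² = 7.284×10^-5 m².
For a long solenoid, L = μ₀N²A/ℓ.
L = (4π×10⁻⁷)(1300)²(7.284×10^-5)/(0.193 m) = 8.0146×10^-4 H.

L ≈ 0.801 mH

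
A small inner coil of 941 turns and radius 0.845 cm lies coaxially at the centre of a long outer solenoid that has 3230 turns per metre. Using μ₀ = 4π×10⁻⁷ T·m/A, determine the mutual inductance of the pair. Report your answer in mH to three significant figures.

The outer solenoid produces a uniform field B₁ = μ₀n₁I₁ across the inner coil,
so the flux linkage is N₂Φ = N₂B₁A₂ = μ₀n₁N₂A₂·I₁, giving M = μ₀n₁N₂A₂.
A₂ = πr² = π(8.450×10^-3 m)² = 2.243×10^-4 m².
M = (4π×10⁻⁷)(3230)(941)(2.243×10^-4) = 8.568×10^-4 H.

M ≈ 0.857 mH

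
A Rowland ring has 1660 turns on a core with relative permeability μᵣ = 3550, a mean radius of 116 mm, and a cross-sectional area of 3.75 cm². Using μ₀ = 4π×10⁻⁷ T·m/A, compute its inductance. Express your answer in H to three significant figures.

For a thin toroid, L = μ₀μᵣN²A/(2πR).
L = (4π×10⁻⁷)(3550)(1660)²(3.750×10^-4) / (2π×0.116 m) = 6.3248 H.

L ≈ 6.32 H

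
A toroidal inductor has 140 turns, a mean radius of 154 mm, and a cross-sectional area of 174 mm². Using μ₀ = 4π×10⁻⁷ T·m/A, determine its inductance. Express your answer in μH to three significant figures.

L ≈ 4.43 μH

For a thin toroid, L = μ₀N²A/(2πR).
L = (4π×10⁻⁷)(140)²(1.740×10^-4) / (2π×0.154 m) = 4.429×10^-6 H.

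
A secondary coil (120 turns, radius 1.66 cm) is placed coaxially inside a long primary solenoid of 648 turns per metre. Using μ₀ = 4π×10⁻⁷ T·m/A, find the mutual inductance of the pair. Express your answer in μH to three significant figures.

The outer solenoid produces a uniform field B₁ = μ₀n₁I₁ across the inner coil,
so the flux linkage is N₂Φ = N₂B₁A₂ = μ₀n₁N₂A₂·I₁, giving M = μ₀n₁N₂A₂.
A₂ = πr² = π(1.660×10^-2 m)² = 8.657×10^-4 m².
M = (4π×10⁻⁷)(648)(120)(8.657×10^-4) = 8.459×10^-5 H.

M ≈ 84.6 μH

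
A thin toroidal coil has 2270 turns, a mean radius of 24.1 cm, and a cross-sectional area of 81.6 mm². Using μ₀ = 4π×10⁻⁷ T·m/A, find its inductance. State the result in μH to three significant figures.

L ≈ 349 μH

For a thin toroid, L = μ₀N²A/(2πR).
L = (4π×10⁻⁷)(2270)²(8.160×10^-5) / (2π×0.241 m) = 3.489×10^-4 H.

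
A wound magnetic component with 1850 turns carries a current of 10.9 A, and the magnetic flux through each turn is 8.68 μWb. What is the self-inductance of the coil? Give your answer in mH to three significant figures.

L ≈ 1.47 mH

Self-inductance is defined by L = NΦ_B/I (flux linkage over current).
L = (1850)(8.680×10^-6 Wb)/(10.9 A) = 1.473×10^-3 H.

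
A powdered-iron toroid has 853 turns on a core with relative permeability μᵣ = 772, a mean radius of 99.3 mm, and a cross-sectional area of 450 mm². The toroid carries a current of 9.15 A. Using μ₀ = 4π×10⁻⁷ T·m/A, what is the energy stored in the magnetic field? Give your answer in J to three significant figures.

L = μ₀μᵣN²A/(2πR) = (4π×10⁻⁷)(772)(853)²(4.500×10^-4)/(2π×9.930×10^-2) = 0.5091 H.
U = ½LI² = ½(0.5091)(9.15)² = 21.31 J.

U ≈ 21.3 J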